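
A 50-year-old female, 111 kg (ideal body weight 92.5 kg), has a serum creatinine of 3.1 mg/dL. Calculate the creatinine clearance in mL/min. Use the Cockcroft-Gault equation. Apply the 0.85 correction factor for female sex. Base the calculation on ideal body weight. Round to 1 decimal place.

CrCl = (140 − 50) × 92.5 / (72 × 3.1) × 0.85 = 8325.0 / 223.20 × 0.85 ≈ 31.7 mL/min

31.7 mL/min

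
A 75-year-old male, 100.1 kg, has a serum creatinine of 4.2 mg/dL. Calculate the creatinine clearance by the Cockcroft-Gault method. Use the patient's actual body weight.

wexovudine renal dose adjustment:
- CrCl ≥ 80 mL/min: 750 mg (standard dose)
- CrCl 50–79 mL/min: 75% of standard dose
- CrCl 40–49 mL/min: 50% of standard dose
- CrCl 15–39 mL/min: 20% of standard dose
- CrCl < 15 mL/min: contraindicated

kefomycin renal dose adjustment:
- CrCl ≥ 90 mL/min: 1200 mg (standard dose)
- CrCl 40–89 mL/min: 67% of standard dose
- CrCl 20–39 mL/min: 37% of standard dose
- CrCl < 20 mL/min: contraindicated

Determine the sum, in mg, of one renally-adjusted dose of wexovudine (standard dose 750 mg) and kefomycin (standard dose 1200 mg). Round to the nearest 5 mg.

CrCl = (140 − 75) × 100.1 / (72 × 4.2) = 6506.5 / 302.40 ≈ 21.5 mL/min
CrCl ≈ 22 mL/min.
wexovudine: 15–39 mL/min → 20% of 750 mg = 150 mg.
kefomycin: 20–39 mL/min → 37% of 1200 mg = 444 mg.
Total = 150 + 444 = 594 mg.

595 mg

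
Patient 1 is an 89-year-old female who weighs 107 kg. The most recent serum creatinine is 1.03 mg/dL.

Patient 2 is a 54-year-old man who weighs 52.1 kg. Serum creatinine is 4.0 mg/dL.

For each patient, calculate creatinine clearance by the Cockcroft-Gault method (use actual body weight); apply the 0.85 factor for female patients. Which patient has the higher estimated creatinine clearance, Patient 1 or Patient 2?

Patient 1: CrCl = (140 − 89) × 107 / (72 × 1.03) × 0.85 = 5457.0 / 74.16 × 0.85 ≈ 62.5 mL/min
Patient 2: CrCl = (140 − 54) × 52.1 / (72 × 4) = 4480.6 / 288.00 ≈ 15.6 mL/min
62.5 vs 15.6 mL/min → Patient 1 is higher.

Patient 1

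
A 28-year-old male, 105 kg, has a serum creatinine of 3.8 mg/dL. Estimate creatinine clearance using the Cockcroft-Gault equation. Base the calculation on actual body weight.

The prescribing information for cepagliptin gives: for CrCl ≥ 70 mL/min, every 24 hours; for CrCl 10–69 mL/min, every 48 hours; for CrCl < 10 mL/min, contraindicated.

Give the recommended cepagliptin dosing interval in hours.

CrCl = (140 − 28) × 105 / (72 × 3.8) = 11760.0 / 273.60 ≈ 43.0 mL/min
CrCl ≈ 43 mL/min → bracket 10–69 mL/min → every 48 hours.

every 48 hours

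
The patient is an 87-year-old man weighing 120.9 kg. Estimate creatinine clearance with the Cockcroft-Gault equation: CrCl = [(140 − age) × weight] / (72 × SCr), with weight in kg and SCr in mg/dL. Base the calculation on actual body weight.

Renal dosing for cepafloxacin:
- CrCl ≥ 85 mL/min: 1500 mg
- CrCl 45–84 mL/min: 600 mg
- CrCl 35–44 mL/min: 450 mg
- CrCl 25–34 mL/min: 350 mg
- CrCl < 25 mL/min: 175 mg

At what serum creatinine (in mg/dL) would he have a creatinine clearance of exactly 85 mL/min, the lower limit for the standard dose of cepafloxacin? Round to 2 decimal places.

Standard dose requires CrCl ≥ 85 mL/min.
Set (140 − 87) × 120.9 / (72 × SCr) = 85
SCr = (140 − 87) × 120.9 / (72 × 85) = 1.047 mg/dL

1.05 mg/dL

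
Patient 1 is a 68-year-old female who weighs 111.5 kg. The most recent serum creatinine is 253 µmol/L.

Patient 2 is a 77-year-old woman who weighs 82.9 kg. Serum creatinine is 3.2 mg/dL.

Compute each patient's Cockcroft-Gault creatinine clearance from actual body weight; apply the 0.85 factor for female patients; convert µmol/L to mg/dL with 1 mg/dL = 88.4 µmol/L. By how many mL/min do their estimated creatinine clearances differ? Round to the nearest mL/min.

14 mL/min

Patient 1: SCr = 253 / 88.4 = 2.862 mg/dL
Patient 1: CrCl = (140 − 68) × 111.5 / (72 × 2.862) × 0.85 = 8028.0 / 206.06 × 0.85 ≈ 33.1 mL/min
Patient 2: CrCl = (140 − 77) × 82.9 / (72 × 3.2) × 0.85 = 5222.7 / 230.40 × 0.85 ≈ 19.3 mL/min
|33.1 − 19.3| = 13.8 mL/min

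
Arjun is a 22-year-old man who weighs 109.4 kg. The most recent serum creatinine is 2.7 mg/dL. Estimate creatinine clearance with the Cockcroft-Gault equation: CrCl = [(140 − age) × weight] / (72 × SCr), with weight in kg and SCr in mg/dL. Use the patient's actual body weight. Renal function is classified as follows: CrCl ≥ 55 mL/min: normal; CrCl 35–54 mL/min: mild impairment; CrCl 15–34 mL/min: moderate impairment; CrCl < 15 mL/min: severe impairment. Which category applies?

normal

CrCl = (140 − 22) × 109.4 / (72 × 2.7) = 12909.2 / 194.40 ≈ 66.4 mL/min
66 mL/min falls in the 'normal' range.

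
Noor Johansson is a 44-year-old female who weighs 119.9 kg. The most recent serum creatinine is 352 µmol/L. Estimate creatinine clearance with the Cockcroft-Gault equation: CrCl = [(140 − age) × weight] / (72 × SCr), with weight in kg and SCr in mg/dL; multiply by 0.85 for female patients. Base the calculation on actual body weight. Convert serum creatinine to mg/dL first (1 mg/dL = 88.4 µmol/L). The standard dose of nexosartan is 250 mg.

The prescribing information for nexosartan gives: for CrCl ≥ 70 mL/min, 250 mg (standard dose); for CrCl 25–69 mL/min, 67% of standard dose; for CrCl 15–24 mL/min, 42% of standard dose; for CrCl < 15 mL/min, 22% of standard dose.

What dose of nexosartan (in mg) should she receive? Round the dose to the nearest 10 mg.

SCr = 352 / 88.4 = 3.982 mg/dL
CrCl = (140 − 44) × 119.9 / (72 × 3.982) × 0.85 = 11510.4 / 286.70 × 0.85 ≈ 34.1 mL/min
CrCl ≈ 34 mL/min → bracket 25–69 mL/min.
67% of 250 mg = 167.5 mg → 170 mg

170 mg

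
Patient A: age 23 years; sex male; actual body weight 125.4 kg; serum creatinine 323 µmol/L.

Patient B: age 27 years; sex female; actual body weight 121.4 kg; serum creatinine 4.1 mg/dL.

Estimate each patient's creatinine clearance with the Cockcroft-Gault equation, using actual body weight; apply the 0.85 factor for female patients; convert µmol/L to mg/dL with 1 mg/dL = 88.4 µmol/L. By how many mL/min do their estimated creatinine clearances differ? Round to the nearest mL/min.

16 mL/min

Patient A: SCr = 323 / 88.4 = 3.654 mg/dL
Patient A: CrCl = (140 − 23) × 125.4 / (72 × 3.654) = 14671.8 / 263.09 ≈ 55.8 mL/min
Patient B: CrCl = (140 − 27) × 121.4 / (72 × 4.1) × 0.85 = 13718.2 / 295.20 × 0.85 ≈ 39.5 mL/min
|55.8 − 39.5| = 16.3 mL/min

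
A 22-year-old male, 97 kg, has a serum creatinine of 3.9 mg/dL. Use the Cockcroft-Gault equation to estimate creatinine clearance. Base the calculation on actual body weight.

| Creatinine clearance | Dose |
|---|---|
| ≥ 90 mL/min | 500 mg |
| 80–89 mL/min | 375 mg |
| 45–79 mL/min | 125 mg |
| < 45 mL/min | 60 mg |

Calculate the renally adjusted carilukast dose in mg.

60 mg

CrCl = (140 − 22) × 97 / (72 × 3.9) = 11446.0 / 280.80 ≈ 40.8 mL/min
CrCl ≈ 41 mL/min → bracket < 45 mL/min.
Dose for this bracket: 60 mg.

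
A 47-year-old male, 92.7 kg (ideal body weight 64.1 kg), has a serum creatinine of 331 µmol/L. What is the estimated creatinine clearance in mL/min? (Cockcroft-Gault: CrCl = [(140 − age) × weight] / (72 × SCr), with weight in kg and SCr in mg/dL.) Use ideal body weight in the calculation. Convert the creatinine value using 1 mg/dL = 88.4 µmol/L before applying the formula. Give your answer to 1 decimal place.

SCr = 331 / 88.4 = 3.744 mg/dL
CrCl = (140 − 47) × 64.1 / (72 × 3.744) = 5961.3 / 269.57 ≈ 22.1 mL/min

22.1 mL/min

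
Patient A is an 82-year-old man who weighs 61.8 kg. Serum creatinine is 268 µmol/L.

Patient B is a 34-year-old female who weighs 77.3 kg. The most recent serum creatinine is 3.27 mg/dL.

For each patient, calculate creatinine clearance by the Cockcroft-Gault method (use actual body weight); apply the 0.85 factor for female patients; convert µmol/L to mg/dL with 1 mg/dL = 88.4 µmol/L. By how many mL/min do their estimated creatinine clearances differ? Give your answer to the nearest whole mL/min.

13 mL/min

Patient A: SCr = 268 / 88.4 = 3.032 mg/dL
Patient A: CrCl = (140 − 82) × 61.8 / (72 × 3.032) = 3584.4 / 218.30 ≈ 16.4 mL/min
Patient B: CrCl = (140 − 34) × 77.3 / (72 × 3.27) × 0.85 = 8193.8 / 235.44 × 0.85 ≈ 29.6 mL/min
|16.4 − 29.6| = 13.2 mL/min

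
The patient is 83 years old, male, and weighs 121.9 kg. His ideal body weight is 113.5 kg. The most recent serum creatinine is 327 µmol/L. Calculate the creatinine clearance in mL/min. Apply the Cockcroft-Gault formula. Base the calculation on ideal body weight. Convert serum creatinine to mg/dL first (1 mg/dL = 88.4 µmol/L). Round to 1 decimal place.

SCr = 327 / 88.4 = 3.699 mg/dL
CrCl = (140 − 83) × 113.5 / (72 × 3.699) = 6469.5 / 266.33 ≈ 24.3 mL/min

24.3 mL/min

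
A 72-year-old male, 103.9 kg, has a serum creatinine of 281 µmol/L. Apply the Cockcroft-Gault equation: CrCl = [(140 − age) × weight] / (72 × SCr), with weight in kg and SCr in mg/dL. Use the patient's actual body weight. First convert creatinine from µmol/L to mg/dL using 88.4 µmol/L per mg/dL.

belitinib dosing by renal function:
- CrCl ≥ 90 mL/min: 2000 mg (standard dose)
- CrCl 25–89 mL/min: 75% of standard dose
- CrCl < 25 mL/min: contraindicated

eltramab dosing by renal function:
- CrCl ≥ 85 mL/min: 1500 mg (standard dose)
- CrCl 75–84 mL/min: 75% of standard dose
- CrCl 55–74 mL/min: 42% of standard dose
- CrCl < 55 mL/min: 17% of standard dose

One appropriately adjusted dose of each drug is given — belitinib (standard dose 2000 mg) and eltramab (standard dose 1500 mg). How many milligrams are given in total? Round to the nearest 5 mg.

1755 mg

SCr = 281 / 88.4 = 3.179 mg/dL
CrCl = (140 − 72) × 103.9 / (72 × 3.179) = 7065.2 / 228.89 ≈ 30.9 mL/min
CrCl ≈ 31 mL/min.
belitinib: 25–89 mL/min → 75% of 2000 mg = 1500 mg.
eltramab: < 55 mL/min → 17% of 1500 mg = 255 mg.
Total = 1500 + 255 = 1755 mg.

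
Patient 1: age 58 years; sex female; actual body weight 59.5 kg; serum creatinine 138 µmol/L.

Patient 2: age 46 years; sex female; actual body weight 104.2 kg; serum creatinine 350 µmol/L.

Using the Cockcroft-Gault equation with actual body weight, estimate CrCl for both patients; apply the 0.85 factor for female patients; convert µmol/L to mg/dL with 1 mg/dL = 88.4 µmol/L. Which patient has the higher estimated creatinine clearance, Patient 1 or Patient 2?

Patient 1: SCr = 138 / 88.4 = 1.561 mg/dL
Patient 1: CrCl = (140 − 58) × 59.5 / (72 × 1.561) × 0.85 = 4879.0 / 112.39 × 0.85 ≈ 36.9 mL/min
Patient 2: SCr = 350 / 88.4 = 3.959 mg/dL
Patient 2: CrCl = (140 − 46) × 104.2 / (72 × 3.959) × 0.85 = 9794.8 / 285.05 × 0.85 ≈ 29.2 mL/min
36.9 vs 29.2 mL/min → Patient 1 is higher.

Patient 1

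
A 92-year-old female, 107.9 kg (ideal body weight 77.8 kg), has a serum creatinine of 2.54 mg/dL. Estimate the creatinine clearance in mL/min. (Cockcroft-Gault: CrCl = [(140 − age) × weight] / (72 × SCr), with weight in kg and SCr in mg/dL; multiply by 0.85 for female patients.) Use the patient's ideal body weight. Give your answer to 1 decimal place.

CrCl = (140 − 92) × 77.8 / (72 × 2.54) × 0.85 = 3734.4 / 182.88 × 0.85 ≈ 17.4 mL/min

17.4 mL/min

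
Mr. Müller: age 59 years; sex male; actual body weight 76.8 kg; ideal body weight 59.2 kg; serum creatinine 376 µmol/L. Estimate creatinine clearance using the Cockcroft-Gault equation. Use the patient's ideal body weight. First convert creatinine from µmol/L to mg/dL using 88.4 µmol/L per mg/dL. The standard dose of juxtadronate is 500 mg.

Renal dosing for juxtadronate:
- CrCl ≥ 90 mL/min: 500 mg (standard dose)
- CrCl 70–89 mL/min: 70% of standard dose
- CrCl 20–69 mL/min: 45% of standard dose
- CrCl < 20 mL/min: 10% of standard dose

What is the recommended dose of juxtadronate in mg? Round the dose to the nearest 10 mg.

50 mg

SCr = 376 / 88.4 = 4.253 mg/dL
CrCl = (140 − 59) × 59.2 / (72 × 4.253) = 4795.2 / 306.22 ≈ 15.7 mL/min
CrCl ≈ 16 mL/min → bracket < 20 mL/min.
10% of 500 mg = 50 mg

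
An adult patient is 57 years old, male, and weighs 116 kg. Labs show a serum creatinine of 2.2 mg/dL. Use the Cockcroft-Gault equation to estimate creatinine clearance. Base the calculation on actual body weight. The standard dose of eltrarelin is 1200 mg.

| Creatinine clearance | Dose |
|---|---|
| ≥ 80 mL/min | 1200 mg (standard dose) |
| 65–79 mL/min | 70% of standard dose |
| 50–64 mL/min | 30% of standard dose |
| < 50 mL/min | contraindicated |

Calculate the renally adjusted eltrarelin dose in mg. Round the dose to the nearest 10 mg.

CrCl = (140 − 57) × 116 / (72 × 2.2) = 9628.0 / 158.40 ≈ 60.8 mL/min
CrCl ≈ 61 mL/min → bracket 50–64 mL/min.
30% of 1200 mg = 360 mg

360 mg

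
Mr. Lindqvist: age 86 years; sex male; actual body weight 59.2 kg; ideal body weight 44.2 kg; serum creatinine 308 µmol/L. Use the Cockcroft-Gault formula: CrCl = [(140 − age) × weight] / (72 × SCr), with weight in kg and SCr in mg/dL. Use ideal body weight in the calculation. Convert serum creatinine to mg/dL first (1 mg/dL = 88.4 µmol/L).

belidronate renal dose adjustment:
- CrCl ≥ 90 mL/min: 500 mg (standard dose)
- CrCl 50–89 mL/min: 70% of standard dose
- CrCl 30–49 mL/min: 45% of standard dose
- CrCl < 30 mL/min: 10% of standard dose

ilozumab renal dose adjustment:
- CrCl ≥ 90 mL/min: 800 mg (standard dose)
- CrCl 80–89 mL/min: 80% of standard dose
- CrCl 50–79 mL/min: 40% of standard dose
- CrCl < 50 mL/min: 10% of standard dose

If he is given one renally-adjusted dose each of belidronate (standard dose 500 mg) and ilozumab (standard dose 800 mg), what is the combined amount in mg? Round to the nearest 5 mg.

130 mg

SCr = 308 / 88.4 = 3.484 mg/dL
CrCl = (140 − 86) × 44.2 / (72 × 3.484) = 2386.8 / 250.85 ≈ 9.5 mL/min
CrCl ≈ 10 mL/min.
belidronate: < 30 mL/min → 10% of 500 mg = 50 mg.
ilozumab: < 50 mL/min → 10% of 800 mg = 80 mg.
Total = 50 + 80 = 130 mg.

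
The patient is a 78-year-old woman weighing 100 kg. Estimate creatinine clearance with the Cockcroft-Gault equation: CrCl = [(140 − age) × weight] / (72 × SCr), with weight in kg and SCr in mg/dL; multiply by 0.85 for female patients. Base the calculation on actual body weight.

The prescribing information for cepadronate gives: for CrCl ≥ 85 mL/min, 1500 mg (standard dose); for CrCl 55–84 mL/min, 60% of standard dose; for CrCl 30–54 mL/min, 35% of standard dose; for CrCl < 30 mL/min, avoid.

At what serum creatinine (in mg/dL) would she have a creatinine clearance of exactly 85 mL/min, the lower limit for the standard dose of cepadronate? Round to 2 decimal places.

Standard dose requires CrCl ≥ 85 mL/min.
Set (140 − 78) × 100 × 0.85 / (72 × SCr) = 85
SCr = (140 − 78) × 100 × 0.85 / (72 × 85) = 0.861 mg/dL

0.86 mg/dL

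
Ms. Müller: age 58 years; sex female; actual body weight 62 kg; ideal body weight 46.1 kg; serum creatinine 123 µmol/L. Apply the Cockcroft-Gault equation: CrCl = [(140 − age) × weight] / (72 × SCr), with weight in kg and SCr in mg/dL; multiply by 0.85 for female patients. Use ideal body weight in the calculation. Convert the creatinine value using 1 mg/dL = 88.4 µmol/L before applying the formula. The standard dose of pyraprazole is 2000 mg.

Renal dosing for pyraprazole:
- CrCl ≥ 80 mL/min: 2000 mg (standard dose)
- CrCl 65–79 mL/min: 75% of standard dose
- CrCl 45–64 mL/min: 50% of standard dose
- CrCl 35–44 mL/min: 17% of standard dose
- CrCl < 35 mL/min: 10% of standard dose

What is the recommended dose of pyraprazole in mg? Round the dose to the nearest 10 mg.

200 mg

SCr = 123 / 88.4 = 1.391 mg/dL
CrCl = (140 − 58) × 46.1 / (72 × 1.391) × 0.85 = 3780.2 / 100.15 × 0.85 ≈ 32.1 mL/min
CrCl ≈ 32 mL/min → bracket < 35 mL/min.
10% of 2000 mg = 200 mg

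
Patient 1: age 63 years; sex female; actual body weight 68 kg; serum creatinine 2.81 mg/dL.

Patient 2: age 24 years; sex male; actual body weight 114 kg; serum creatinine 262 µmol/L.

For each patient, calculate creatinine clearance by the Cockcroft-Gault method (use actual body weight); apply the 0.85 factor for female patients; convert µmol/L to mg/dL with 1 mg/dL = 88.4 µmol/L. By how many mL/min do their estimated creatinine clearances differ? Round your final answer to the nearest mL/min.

40 mL/min

Patient 1: CrCl = (140 − 63) × 68 / (72 × 2.81) × 0.85 = 5236.0 / 202.32 × 0.85 ≈ 22.0 mL/min
Patient 2: SCr = 262 / 88.4 = 2.964 mg/dL
Patient 2: CrCl = (140 − 24) × 114 / (72 × 2.964) = 13224.0 / 213.41 ≈ 62.0 mL/min
|22.0 − 62.0| = 40.0 mL/min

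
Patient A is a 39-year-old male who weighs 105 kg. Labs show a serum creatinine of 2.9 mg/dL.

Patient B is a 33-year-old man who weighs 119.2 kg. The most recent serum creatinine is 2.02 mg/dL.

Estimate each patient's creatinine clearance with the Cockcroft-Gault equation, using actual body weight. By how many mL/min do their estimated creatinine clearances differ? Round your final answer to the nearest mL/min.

37 mL/min

Patient A: CrCl = (140 − 39) × 105 / (72 × 2.9) = 10605.0 / 208.80 ≈ 50.8 mL/min
Patient B: CrCl = (140 − 33) × 119.2 / (72 × 2.02) = 12754.4 / 145.44 ≈ 87.7 mL/min
|50.8 − 87.7| = 36.9 mL/min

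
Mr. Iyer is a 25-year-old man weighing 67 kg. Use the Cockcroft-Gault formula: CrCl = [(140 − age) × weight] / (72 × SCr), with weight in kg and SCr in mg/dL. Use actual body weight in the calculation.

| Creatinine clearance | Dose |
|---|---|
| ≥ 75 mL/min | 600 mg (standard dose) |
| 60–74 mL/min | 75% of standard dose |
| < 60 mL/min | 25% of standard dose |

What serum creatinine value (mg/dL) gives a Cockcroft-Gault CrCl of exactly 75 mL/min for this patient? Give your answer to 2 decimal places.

1.43 mg/dL

Standard dose requires CrCl ≥ 75 mL/min.
Set (140 − 25) × 67 / (72 × SCr) = 75
SCr = (140 − 25) × 67 / (72 × 75) = 1.427 mg/dL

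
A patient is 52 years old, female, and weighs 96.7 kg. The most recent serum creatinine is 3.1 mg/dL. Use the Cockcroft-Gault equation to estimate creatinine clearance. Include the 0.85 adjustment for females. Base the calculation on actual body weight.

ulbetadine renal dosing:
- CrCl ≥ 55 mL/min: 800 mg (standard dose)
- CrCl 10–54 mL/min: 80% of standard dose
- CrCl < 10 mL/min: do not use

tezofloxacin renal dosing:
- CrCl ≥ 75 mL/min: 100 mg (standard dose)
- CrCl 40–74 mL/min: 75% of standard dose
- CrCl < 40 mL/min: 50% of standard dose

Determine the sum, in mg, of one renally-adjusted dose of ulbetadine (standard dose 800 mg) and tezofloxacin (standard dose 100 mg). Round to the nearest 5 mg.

690 mg

CrCl = (140 − 52) × 96.7 / (72 × 3.1) × 0.85 = 8509.6 / 223.20 × 0.85 ≈ 32.4 mL/min
CrCl ≈ 32 mL/min.
ulbetadine: 10–54 mL/min → 80% of 800 mg = 640 mg.
tezofloxacin: < 40 mL/min → 50% of 100 mg = 50 mg.
Total = 640 + 50 = 690 mg.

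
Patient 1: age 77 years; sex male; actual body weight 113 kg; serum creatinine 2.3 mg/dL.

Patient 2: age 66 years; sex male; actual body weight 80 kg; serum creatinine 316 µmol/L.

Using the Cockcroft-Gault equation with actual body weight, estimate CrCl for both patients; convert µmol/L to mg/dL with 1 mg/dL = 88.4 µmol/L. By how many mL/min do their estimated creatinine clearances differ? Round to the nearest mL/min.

Patient 1: CrCl = (140 − 77) × 113 / (72 × 2.3) = 7119.0 / 165.60 ≈ 43.0 mL/min
Patient 2: SCr = 316 / 88.4 = 3.575 mg/dL
Patient 2: CrCl = (140 − 66) × 80 / (72 × 3.575) = 5920.0 / 257.40 ≈ 23.0 mL/min
|43.0 − 23.0| = 20.0 mL/min

20 mL/min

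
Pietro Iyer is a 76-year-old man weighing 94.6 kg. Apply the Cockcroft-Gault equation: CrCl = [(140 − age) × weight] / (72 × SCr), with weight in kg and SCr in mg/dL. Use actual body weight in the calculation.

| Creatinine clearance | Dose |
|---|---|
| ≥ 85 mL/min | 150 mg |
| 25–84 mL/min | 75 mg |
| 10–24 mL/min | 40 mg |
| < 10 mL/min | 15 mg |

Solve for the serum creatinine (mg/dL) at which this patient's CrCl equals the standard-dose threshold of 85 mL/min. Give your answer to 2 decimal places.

0.99 mg/dL

Standard dose requires CrCl ≥ 85 mL/min.
Set (140 − 76) × 94.6 / (72 × SCr) = 85
SCr = (140 − 76) × 94.6 / (72 × 85) = 0.989 mg/dL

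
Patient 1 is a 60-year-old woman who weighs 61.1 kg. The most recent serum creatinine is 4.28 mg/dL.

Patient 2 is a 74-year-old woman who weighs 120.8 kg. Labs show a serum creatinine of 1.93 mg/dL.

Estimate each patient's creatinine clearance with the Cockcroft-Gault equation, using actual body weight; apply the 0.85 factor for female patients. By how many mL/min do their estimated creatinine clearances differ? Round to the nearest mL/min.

Patient 1: CrCl = (140 − 60) × 61.1 / (72 × 4.28) × 0.85 = 4888.0 / 308.16 × 0.85 ≈ 13.5 mL/min
Patient 2: CrCl = (140 − 74) × 120.8 / (72 × 1.93) × 0.85 = 7972.8 / 138.96 × 0.85 ≈ 48.8 mL/min
|13.5 − 48.8| = 35.3 mL/min

35 mL/min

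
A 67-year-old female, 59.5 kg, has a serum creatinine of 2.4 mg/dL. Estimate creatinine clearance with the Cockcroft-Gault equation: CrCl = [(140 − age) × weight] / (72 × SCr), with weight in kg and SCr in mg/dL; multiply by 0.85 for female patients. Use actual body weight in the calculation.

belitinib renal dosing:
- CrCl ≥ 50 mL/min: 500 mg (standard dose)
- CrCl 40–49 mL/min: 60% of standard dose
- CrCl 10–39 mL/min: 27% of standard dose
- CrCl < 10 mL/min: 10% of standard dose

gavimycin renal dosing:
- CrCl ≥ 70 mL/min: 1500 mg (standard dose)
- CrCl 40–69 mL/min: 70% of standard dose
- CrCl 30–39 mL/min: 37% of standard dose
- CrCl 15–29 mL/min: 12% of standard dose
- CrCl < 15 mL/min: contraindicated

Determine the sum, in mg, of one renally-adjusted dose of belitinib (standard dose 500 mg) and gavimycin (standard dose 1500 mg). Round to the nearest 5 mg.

315 mg

CrCl = (140 − 67) × 59.5 / (72 × 2.4) × 0.85 = 4343.5 / 172.80 × 0.85 ≈ 21.4 mL/min
CrCl ≈ 21 mL/min.
belitinib: 10–39 mL/min → 27% of 500 mg = 135 mg.
gavimycin: 15–29 mL/min → 12% of 1500 mg = 180 mg.
Total = 135 + 180 = 315 mg.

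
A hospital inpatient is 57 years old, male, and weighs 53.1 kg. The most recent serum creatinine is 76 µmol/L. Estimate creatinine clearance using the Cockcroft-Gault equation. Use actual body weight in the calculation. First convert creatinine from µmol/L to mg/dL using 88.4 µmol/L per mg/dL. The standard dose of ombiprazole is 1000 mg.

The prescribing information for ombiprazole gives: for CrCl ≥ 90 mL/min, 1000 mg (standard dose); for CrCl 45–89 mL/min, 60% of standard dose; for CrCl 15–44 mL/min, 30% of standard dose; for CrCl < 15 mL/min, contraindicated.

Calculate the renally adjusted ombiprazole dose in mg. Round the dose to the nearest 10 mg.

SCr = 76 / 88.4 = 0.86 mg/dL
CrCl = (140 − 57) × 53.1 / (72 × 0.86) = 4407.3 / 61.92 ≈ 71.2 mL/min
CrCl ≈ 71 mL/min → bracket 45–89 mL/min.
60% of 1000 mg = 600 mg

600 mg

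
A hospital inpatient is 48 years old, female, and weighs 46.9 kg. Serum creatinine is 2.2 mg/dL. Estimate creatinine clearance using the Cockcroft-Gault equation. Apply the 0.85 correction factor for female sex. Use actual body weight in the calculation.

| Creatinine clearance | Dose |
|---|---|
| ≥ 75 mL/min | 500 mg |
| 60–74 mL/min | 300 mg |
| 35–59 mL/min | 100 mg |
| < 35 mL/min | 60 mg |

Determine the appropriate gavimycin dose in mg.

CrCl = (140 − 48) × 46.9 / (72 × 2.2) × 0.85 = 4314.8 / 158.40 × 0.85 ≈ 23.2 mL/min
CrCl ≈ 23 mL/min → bracket < 35 mL/min.
Dose for this bracket: 60 mg.

60 mg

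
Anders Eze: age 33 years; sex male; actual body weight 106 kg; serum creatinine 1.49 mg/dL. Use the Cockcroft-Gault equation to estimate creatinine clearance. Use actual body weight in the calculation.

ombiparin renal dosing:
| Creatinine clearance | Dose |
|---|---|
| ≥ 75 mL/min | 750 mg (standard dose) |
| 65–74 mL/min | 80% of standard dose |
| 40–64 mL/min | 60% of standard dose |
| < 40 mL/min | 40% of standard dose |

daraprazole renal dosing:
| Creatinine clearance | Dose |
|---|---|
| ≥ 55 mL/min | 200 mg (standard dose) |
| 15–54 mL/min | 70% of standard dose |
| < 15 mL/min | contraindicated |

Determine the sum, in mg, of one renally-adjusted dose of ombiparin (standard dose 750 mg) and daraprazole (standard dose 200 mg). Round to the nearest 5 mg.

950 mg

CrCl = (140 − 33) × 106 / (72 × 1.49) = 11342.0 / 107.28 ≈ 105.7 mL/min
CrCl ≈ 106 mL/min.
ombiparin: ≥ 75 mL/min → 100% of 750 mg = 750 mg.
daraprazole: ≥ 55 mL/min → 100% of 200 mg = 200 mg.
Total = 750 + 200 = 950 mg.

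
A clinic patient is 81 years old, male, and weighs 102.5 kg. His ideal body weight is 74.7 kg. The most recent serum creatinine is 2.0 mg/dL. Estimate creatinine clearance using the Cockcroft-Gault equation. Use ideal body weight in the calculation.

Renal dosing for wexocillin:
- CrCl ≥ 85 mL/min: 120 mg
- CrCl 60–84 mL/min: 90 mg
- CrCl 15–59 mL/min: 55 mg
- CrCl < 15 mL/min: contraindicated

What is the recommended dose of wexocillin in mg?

CrCl = (140 − 81) × 74.7 / (72 × 2) = 4407.3 / 144.00 ≈ 30.6 mL/min
CrCl ≈ 31 mL/min → bracket 15–59 mL/min.
Dose for this bracket: 55 mg.

55 mg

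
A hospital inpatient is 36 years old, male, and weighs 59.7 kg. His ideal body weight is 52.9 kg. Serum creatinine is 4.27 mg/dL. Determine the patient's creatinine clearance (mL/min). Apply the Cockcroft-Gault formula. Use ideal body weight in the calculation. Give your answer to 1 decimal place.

17.9 mL/min

CrCl = (140 − 36) × 52.9 / (72 × 4.27) = 5501.6 / 307.44 ≈ 17.9 mL/min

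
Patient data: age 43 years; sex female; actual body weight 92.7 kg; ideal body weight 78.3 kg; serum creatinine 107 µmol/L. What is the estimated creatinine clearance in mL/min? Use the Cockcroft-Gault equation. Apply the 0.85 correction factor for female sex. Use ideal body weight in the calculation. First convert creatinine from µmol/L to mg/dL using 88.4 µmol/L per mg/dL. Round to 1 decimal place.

74.1 mL/min

SCr = 107 / 88.4 = 1.21 mg/dL
CrCl = (140 − 43) × 78.3 / (72 × 1.21) × 0.85 = 7595.1 / 87.12 × 0.85 ≈ 74.1 mL/min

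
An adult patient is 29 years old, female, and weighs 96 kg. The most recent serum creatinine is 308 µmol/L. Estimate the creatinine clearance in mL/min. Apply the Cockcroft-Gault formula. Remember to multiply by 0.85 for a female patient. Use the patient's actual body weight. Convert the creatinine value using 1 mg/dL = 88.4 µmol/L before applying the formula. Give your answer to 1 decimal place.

SCr = 308 / 88.4 = 3.484 mg/dL
CrCl = (140 − 29) × 96 / (72 × 3.484) × 0.85 = 10656.0 / 250.85 × 0.85 ≈ 36.1 mL/min

36.1 mL/min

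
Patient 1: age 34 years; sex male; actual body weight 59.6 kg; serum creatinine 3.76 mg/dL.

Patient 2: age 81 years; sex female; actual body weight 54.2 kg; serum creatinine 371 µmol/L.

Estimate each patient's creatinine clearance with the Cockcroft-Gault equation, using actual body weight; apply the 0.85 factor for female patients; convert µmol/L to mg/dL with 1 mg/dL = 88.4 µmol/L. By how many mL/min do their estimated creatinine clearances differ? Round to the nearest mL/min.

14 mL/min

Patient 1: CrCl = (140 − 34) × 59.6 / (72 × 3.76) = 6317.6 / 270.72 ≈ 23.3 mL/min
Patient 2: SCr = 371 / 88.4 = 4.197 mg/dL
Patient 2: CrCl = (140 − 81) × 54.2 / (72 × 4.197) × 0.85 = 3197.8 / 302.18 × 0.85 ≈ 9.0 mL/min
|23.3 − 9.0| = 14.3 mL/min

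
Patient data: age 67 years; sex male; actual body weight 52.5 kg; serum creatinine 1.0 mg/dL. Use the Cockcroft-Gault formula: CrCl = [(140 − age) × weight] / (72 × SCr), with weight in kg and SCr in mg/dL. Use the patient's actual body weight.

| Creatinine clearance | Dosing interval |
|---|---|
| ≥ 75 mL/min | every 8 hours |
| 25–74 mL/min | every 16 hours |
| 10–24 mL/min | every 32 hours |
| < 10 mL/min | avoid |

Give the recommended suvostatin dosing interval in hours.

every 16 hours

CrCl = (140 − 67) × 52.5 / (72 × 1) = 3832.5 / 72.00 ≈ 53.2 mL/min
CrCl ≈ 53 mL/min → bracket 25–74 mL/min → every 16 hours.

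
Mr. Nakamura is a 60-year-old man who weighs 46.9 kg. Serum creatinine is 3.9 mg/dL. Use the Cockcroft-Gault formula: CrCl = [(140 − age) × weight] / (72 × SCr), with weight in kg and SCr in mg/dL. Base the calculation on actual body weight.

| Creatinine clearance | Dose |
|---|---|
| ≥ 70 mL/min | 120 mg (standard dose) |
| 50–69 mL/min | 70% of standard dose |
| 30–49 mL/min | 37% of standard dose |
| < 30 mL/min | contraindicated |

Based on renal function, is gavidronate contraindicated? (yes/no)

yes

CrCl = (140 − 60) × 46.9 / (72 × 3.9) = 3752.0 / 280.80 ≈ 13.4 mL/min
CrCl ≈ 13 mL/min, which is < 30 mL/min.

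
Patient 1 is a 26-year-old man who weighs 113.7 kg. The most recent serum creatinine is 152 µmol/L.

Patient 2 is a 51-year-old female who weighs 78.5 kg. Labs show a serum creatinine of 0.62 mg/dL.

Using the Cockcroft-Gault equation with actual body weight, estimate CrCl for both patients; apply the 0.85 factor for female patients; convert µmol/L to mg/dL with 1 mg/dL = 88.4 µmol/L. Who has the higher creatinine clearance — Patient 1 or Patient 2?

Patient 1: SCr = 152 / 88.4 = 1.719 mg/dL
Patient 1: CrCl = (140 − 26) × 113.7 / (72 × 1.719) = 12961.8 / 123.77 ≈ 104.7 mL/min
Patient 2: CrCl = (140 − 51) × 78.5 / (72 × 0.62) × 0.85 = 6986.5 / 44.64 × 0.85 ≈ 133.0 mL/min
104.7 vs 133.0 mL/min → Patient 2 is higher.

Patient 2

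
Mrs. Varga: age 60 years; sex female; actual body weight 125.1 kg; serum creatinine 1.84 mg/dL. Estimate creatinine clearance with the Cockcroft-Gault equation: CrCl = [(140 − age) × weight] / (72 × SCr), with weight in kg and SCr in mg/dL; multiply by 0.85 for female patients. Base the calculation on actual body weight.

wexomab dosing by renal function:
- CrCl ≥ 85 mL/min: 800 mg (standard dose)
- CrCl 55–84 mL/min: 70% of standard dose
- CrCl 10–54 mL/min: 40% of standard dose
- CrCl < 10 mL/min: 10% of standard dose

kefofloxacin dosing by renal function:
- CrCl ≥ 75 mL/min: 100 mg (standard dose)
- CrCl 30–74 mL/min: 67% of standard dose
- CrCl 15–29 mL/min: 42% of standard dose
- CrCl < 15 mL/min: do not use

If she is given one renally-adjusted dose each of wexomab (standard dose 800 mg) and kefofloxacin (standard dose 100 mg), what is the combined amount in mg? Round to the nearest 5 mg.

625 mg

CrCl = (140 − 60) × 125.1 / (72 × 1.84) × 0.85 = 10008.0 / 132.48 × 0.85 ≈ 64.2 mL/min
CrCl ≈ 64 mL/min.
wexomab: 55–84 mL/min → 70% of 800 mg = 560 mg.
kefofloxacin: 30–74 mL/min → 67% of 100 mg = 67 mg.
Total = 560 + 67 = 627 mg.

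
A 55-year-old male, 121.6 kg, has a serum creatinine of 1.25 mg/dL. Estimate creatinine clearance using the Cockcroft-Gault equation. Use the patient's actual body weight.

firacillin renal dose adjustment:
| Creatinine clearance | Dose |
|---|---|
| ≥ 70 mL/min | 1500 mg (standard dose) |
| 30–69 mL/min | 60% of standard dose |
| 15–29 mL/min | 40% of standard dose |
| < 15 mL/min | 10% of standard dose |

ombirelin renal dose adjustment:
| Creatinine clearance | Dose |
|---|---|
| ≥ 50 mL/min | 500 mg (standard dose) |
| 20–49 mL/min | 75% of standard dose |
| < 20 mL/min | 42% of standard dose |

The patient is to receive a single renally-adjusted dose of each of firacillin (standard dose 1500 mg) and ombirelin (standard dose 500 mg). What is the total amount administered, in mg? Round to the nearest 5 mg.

2000 mg

CrCl = (140 − 55) × 121.6 / (72 × 1.25) = 10336.0 / 90.00 ≈ 114.8 mL/min
CrCl ≈ 115 mL/min.
firacillin: ≥ 70 mL/min → 100% of 1500 mg = 1500 mg.
ombirelin: ≥ 50 mL/min → 100% of 500 mg = 500 mg.
Total = 1500 + 500 = 2000 mg.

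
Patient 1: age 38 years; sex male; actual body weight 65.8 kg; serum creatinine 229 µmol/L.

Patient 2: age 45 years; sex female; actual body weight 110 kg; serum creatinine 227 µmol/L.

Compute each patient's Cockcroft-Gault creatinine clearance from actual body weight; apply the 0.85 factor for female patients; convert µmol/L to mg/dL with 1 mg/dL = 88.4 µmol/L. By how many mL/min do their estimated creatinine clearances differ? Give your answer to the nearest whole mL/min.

Patient 1: SCr = 229 / 88.4 = 2.59 mg/dL
Patient 1: CrCl = (140 − 38) × 65.8 / (72 × 2.59) = 6711.6 / 186.48 ≈ 36.0 mL/min
Patient 2: SCr = 227 / 88.4 = 2.568 mg/dL
Patient 2: CrCl = (140 − 45) × 110 / (72 × 2.568) × 0.85 = 10450.0 / 184.90 × 0.85 ≈ 48.0 mL/min
|36.0 − 48.0| = 12.0 mL/min

12 mL/min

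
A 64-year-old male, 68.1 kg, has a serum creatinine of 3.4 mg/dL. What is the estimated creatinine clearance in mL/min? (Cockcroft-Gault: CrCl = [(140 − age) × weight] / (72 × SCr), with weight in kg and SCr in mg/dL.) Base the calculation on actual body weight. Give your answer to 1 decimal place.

CrCl = (140 − 64) × 68.1 / (72 × 3.4) = 5175.6 / 244.80 ≈ 21.1 mL/min

21.1 mL/min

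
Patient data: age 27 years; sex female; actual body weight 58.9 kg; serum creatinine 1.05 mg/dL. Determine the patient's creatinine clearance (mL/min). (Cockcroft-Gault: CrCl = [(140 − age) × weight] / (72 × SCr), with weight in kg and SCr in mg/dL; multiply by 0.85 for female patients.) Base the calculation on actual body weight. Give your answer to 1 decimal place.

74.8 mL/min

CrCl = (140 − 27) × 58.9 / (72 × 1.05) × 0.85 = 6655.7 / 75.60 × 0.85 ≈ 74.8 mL/min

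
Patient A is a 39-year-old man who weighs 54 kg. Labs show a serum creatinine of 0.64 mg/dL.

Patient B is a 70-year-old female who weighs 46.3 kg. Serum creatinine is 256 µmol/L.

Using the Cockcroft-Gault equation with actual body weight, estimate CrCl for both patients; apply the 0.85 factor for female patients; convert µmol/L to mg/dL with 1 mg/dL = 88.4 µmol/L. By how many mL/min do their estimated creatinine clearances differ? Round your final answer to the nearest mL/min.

Patient A: CrCl = (140 − 39) × 54 / (72 × 0.64) = 5454.0 / 46.08 ≈ 118.4 mL/min
Patient B: SCr = 256 / 88.4 = 2.896 mg/dL
Patient B: CrCl = (140 − 70) × 46.3 / (72 × 2.896) × 0.85 = 3241.0 / 208.51 × 0.85 ≈ 13.2 mL/min
|118.4 − 13.2| = 105.2 mL/min

105 mL/min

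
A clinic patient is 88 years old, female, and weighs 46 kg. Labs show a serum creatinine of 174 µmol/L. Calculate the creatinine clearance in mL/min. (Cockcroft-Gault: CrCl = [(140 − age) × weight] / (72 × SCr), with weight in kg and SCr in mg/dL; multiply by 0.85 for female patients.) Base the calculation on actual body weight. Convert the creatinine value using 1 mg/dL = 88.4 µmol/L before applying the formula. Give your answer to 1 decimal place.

SCr = 174 / 88.4 = 1.968 mg/dL
CrCl = (140 − 88) × 46 / (72 × 1.968) × 0.85 = 2392.0 / 141.70 × 0.85 ≈ 14.3 mL/min

14.3 mL/min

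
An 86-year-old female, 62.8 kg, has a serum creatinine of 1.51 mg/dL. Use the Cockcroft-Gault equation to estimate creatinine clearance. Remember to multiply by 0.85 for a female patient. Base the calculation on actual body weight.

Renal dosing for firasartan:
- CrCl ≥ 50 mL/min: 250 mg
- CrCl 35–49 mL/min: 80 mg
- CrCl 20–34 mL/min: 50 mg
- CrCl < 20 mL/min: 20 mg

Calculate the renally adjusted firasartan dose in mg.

50 mg

CrCl = (140 − 86) × 62.8 / (72 × 1.51) × 0.85 = 3391.2 / 108.72 × 0.85 ≈ 26.5 mL/min
CrCl ≈ 27 mL/min → bracket 20–34 mL/min.
Dose for this bracket: 50 mg.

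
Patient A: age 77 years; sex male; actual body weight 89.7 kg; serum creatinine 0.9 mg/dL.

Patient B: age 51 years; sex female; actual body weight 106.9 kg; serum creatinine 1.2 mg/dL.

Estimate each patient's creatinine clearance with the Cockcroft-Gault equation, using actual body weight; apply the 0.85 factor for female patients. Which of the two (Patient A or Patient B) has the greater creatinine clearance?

Patient B

Patient A: CrCl = (140 − 77) × 89.7 / (72 × 0.9) = 5651.1 / 64.80 ≈ 87.2 mL/min
Patient B: CrCl = (140 − 51) × 106.9 / (72 × 1.2) × 0.85 = 9514.1 / 86.40 × 0.85 ≈ 93.6 mL/min
87.2 vs 93.6 mL/min → Patient B is higher.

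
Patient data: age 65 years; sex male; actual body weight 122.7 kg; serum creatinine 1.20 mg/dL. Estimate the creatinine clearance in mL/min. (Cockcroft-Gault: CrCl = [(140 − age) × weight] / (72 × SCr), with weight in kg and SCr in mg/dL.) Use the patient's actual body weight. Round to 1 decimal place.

CrCl = (140 − 65) × 122.7 / (72 × 1.2) = 9202.5 / 86.40 ≈ 106.5 mL/min

106.5 mL/min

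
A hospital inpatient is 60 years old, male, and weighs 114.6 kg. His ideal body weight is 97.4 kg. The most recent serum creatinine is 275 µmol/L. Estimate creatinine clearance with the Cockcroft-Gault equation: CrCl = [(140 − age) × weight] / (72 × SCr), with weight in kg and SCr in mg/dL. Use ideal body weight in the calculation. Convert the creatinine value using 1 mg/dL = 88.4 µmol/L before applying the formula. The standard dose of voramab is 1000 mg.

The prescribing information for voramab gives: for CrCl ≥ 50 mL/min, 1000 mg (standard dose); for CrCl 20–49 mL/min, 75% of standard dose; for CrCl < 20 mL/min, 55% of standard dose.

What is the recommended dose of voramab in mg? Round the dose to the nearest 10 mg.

750 mg

SCr = 275 / 88.4 = 3.111 mg/dL
CrCl = (140 − 60) × 97.4 / (72 × 3.111) = 7792.0 / 223.99 ≈ 34.8 mL/min
CrCl ≈ 35 mL/min → bracket 20–49 mL/min.
75% of 1000 mg = 750 mg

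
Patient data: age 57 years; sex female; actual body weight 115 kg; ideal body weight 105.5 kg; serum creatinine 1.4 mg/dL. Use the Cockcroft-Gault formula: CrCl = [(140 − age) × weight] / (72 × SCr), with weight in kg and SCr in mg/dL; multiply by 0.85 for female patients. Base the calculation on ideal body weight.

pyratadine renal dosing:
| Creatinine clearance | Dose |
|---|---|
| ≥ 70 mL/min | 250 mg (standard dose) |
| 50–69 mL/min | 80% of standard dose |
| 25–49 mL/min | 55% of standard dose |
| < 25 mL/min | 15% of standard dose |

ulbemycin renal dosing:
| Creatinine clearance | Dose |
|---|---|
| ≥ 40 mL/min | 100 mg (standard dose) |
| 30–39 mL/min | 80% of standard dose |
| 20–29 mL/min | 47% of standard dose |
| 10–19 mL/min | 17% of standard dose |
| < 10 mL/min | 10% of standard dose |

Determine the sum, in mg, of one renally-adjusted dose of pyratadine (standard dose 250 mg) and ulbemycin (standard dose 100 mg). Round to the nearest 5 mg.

CrCl = (140 − 57) × 105.5 / (72 × 1.4) × 0.85 = 8756.5 / 100.80 × 0.85 ≈ 73.8 mL/min
CrCl ≈ 74 mL/min.
pyratadine: ≥ 70 mL/min → 100% of 250 mg = 250 mg.
ulbemycin: ≥ 40 mL/min → 100% of 100 mg = 100 mg.
Total = 250 + 100 = 350 mg.

350 mg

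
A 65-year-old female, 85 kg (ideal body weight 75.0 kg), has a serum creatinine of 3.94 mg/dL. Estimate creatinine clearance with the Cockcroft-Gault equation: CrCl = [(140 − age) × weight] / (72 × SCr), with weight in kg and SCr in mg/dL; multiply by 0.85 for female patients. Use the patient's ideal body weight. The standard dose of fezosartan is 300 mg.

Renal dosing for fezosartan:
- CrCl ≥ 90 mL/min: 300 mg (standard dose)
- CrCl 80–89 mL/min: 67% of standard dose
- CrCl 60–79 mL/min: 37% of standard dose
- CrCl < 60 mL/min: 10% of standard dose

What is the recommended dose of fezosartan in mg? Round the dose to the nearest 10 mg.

30 mg

CrCl = (140 − 65) × 75 / (72 × 3.94) × 0.85 = 5625.0 / 283.68 × 0.85 ≈ 16.9 mL/min
CrCl ≈ 17 mL/min → bracket < 60 mL/min.
10% of 300 mg = 30 mg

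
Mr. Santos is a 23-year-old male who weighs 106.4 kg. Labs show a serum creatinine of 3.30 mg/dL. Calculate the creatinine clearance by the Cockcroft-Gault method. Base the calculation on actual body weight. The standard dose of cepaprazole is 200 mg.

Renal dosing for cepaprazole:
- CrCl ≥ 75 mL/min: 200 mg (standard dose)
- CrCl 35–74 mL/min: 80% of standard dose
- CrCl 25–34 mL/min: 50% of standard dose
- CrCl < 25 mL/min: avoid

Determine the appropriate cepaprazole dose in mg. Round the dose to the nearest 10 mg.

CrCl = (140 − 23) × 106.4 / (72 × 3.3) = 12448.8 / 237.60 ≈ 52.4 mL/min
CrCl ≈ 52 mL/min → bracket 35–74 mL/min.
80% of 200 mg = 160 mg

160 mg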